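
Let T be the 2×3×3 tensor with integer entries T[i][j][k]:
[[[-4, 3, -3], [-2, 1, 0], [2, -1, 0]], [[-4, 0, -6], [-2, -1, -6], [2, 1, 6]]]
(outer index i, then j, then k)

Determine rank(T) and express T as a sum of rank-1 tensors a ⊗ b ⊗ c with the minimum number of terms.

Lower bound: the mode-3 unfolding of T (rows indexed by k, columns by (i,j) = (0,0), (0,1), (0,2), (1,0), (1,1), (1,2)) is [[-4, -2, 2, -4, -2, 2], [3, 1, -1, 0, -1, 1], [-3, 0, 0, -6, -6, 6]].
There the 3×3 minor on rows k ∈ {0, 1, 2}, columns (i,j) ∈ {(0,0), (0,1), (1,0)} is det [[-4, -2, -4], [3, 1, 0], [-3, 0, -6]] = -24 ≠ 0, so this unfolding has rank ≥ 3; CP rank is at least every unfolding rank, so rank(T) ≥ 3. (Flattening ranks never certify an upper bound on CP rank; for that we must actually write T with 3 rank-1 terms.)
Upper bound: T is a sum of 3 rank-1 terms, T = [1, -2] ⊗ [1, 2, -2] ⊗ [0, 1, 1] + [1, -1] ⊗ [0, 1, -1] ⊗ [0, -2, 0] + [1, 1] ⊗ [2, 1, -1] ⊗ [-2, 1, -2] (one valid choice — decompositions are not unique — normalised so each a, b is primitive with positive first nonzero entry; check it by expanding all entries), so rank(T) ≤ 3.
These bounds meet, so rank(T) = 3.

rank(T) = 3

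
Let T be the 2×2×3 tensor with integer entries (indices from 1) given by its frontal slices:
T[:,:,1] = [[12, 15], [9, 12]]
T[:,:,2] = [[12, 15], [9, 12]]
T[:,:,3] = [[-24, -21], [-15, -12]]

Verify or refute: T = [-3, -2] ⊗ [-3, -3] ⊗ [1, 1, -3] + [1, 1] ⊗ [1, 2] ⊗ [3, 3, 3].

Yes

Reconstruct entrywise from the claimed factors. For example, T[2,2,1] = 12 and Σₗ aₗ[2]bₗ[2]cₗ[1] = (-2)·(-3)·(1) + (1)·(2)·(3) = 12; checking all 12 entries, every one matches. The claim holds.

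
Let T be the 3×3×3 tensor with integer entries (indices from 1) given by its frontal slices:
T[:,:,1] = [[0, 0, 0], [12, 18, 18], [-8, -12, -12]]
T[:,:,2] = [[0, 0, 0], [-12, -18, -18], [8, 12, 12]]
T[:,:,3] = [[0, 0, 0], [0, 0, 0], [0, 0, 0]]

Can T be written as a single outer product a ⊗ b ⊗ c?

The mode-1 fibre T[:,1,1] = [0, 12, -8] gives a = [0, 3, -2] (primitive direction); the mode-2 fibre T[2,:,1] = [12, 18, 18] gives b = [2, 3, 3]; then c[k] = T[2,1,k] / (a[2]·b[1]) = [12, -12, 0] / 6 = [2, -2, 0].
Expanding [0, 3, -2] ⊗ [2, 3, 3] ⊗ [2, -2, 0] reproduces all 27 entries of T, so T = [0, 3, -2] ⊗ [2, 3, 3] ⊗ [2, -2, 0] and rank(T) ≤ 1.
Equivalently every frontal slice T[:,:,k] is c[k] times the rank-1 matrix [0, 3, -2] ⊗ [2, 3, 3]. So T has rank 1 (it is nonzero).

Yes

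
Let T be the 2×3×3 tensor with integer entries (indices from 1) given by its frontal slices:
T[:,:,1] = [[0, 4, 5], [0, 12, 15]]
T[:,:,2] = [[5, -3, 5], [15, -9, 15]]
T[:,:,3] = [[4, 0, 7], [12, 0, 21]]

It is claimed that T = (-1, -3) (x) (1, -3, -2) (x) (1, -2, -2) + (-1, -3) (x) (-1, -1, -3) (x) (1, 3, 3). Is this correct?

No

Reconstruct entry (1,1,3) from the claimed factors: Σₗ aₗ[1]bₗ[1]cₗ[3] = (-1)·(1)·(-2) + (-1)·(-1)·(3) = 5, but T[1,1,3] = 4. The claim is false.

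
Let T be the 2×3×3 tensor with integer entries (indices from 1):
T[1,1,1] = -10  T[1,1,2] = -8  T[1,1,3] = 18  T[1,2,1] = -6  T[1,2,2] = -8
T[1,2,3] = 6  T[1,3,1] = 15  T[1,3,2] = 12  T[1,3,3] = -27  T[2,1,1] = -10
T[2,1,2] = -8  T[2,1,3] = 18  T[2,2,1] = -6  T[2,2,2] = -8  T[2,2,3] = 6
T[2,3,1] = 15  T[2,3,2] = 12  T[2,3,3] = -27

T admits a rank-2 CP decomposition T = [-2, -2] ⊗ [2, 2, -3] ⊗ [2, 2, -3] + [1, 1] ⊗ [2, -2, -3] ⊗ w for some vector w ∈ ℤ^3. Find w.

w = [-1, 0, 3]

Subtract the known terms from T to get the rank-1 residual R = [1, 1] ⊗ [2, -2, -3] ⊗ w, so R[i,j,k] = a[i]·b[j]·w[k]. Pick indices with nonzero a[1]·b[1] = (1)·(2) = 2. Only the fibre through (1,1,·) is needed: R[1,1,:] = T[1,1,:] − Σₗ aₗ[1]bₗ[1]cₗ = [-10, -8, 18] − (-2)·(2)·[2, 2, -3] = [-2, 0, 6]. Then w[k] = R[1,1,k] / 2 for each k, giving w = [-2, 0, 6] / 2 = [-1, 0, 3].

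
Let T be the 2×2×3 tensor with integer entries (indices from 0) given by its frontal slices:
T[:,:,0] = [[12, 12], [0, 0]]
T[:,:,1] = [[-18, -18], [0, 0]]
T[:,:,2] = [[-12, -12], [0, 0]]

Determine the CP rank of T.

1

Lower bound: T ≠ 0 (e.g. T[0,0,0] = 12), so rank(T) ≥ 1.
Upper bound: if T = a ⊗ b ⊗ c then every fibre of T is a multiple of the corresponding factor, so read the factors off the fibres through the nonzero entry T[0,0,0] = 12.
The mode-1 fibre T[:,0,0] = [12, 0] gives a = (1, 0) (primitive direction); the mode-2 fibre T[0,:,0] = [12, 12] gives b = (1, 1); then c[k] = T[0,0,k] / (a[0]·b[0]) = [12, -18, -12] / 1 = (12, -18, -12).
Expanding (1, 0) ⊗ (1, 1) ⊗ (12, -18, -12) reproduces all 12 entries of T, so T = (1, 0) ⊗ (1, 1) ⊗ (12, -18, -12) and rank(T) ≤ 1.
These bounds meet, so rank(T) = 1.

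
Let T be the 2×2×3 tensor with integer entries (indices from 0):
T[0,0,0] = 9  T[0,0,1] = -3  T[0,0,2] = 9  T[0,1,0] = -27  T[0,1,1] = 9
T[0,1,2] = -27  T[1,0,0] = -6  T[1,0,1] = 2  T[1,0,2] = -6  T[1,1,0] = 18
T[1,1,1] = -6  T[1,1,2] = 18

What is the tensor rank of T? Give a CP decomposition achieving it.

Lower bound: T ≠ 0 (e.g. T[0,0,0] = 9), so rank(T) ≥ 1.
Upper bound: the mode-1 fibre T[:,0,0] = [9, -6] gives a = [3, -2] (primitive direction); the mode-2 fibre T[0,:,0] = [9, -27] gives b = [1, -3]; then c[k] = T[0,0,k] / (a[0]·b[0]) = [9, -3, 9] / 3 = [3, -1, 3].
Expanding [3, -2] ⊗ [1, -3] ⊗ [3, -1, 3] reproduces all 12 entries of T, so T = [3, -2] ⊗ [1, -3] ⊗ [3, -1, 3] and rank(T) ≤ 1.
These bounds meet, so rank(T) = 1.

rank(T) = 1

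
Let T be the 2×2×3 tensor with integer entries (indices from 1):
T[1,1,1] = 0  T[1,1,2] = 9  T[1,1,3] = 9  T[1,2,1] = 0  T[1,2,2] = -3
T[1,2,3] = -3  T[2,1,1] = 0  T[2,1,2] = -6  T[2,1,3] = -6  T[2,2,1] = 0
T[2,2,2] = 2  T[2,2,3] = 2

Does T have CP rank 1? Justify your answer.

The mode-1 fibre T[:,1,2] = [9, -6] gives a = [3, -2] (primitive direction); the mode-2 fibre T[1,:,2] = [9, -3] gives b = [3, -1]; then c[k] = T[1,1,k] / (a[1]·b[1]) = [0, 9, 9] / 9 = [0, 1, 1].
Expanding [3, -2] ∘ [3, -1] ∘ [0, 1, 1] reproduces all 12 entries of T, so T = [3, -2] ∘ [3, -1] ∘ [0, 1, 1] and rank(T) ≤ 1.
Equivalently every frontal slice T[:,:,k] is c[k] times the rank-1 matrix [3, -2] ∘ [3, -1]. So T has rank 1 (it is nonzero).

Yes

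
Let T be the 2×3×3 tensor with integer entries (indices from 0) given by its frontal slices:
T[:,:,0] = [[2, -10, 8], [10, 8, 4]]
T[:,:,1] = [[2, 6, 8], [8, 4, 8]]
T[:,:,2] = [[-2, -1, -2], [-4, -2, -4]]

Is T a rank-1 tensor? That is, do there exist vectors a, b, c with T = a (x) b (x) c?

No

The mode-2 unfolding of T (rows indexed by j, columns by (i,k) = (0,0), (0,1), (0,2), (1,0), (1,1), (1,2)) is [[2, 2, -2, 10, 8, -4], [-10, 6, -1, 8, 4, -2], [8, 8, -2, 4, 8, -4]].
There the 3×3 minor on rows j ∈ {0, 1, 2}, columns (i,k) ∈ {(0,0), (0,1), (0,2)} is det [[2, 2, -2], [-10, 6, -1], [8, 8, -2]] = 192 ≠ 0, so this unfolding has rank ≥ 3; CP rank is at least every unfolding rank, so rank(T) ≥ 3.
In particular rank(T) ≥ 3 > 1, so T is not rank-1.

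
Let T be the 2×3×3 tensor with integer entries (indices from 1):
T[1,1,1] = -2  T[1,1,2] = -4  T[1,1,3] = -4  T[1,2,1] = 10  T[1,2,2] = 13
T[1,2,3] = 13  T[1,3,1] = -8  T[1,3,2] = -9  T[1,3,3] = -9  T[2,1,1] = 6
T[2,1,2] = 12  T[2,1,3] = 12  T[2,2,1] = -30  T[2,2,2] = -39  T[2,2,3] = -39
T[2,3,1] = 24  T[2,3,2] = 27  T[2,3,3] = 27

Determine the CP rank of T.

Lower bound: the mode-2 unfolding of T (rows indexed by j, columns by (i,k) = (1,1), (1,2), (1,3), (2,1), (2,2), (2,3)) is [[-2, -4, -4, 6, 12, 12], [10, 13, 13, -30, -39, -39], [-8, -9, -9, 24, 27, 27]].
There the 2×2 minor on rows j ∈ {1, 2}, columns (i,k) ∈ {(1,1), (1,2)} is det [[-2, -4], [10, 13]] = 14 ≠ 0, so this unfolding has rank ≥ 2; CP rank is at least every unfolding rank, so rank(T) ≥ 2. (Unfolding ranks only ever bound the CP rank from below — rank(T) can be strictly larger than all of them — so the matching upper bound has to come from an explicit 2-term decomposition.)
Upper bound — finding two terms. Every mode-1 slice of T is a multiple of one matrix: T[i,:,:] = a[i]·M with a = [1, -3] and M = [[-2, -4, -4], [10, 13, 13], [-8, -9, -9]] (rows indexed by j, columns by k). So it suffices to write M as a sum of two rank-1 matrices.
The rows of M satisfy (row 1) = −(row 2) − (row 3), so splitting by rows, M = [-1, 1, 0][10, 13, 13]ᵀ + [-1, 0, 1][-8, -9, -9]ᵀ.
Hence T = [1, -3] (x) [-1, 1, 0] (x) [10, 13, 13] + [1, -3] (x) [-1, 0, 1] (x) [-8, -9, -9], so rank(T) ≤ 2.
These bounds meet, so rank(T) = 2.

2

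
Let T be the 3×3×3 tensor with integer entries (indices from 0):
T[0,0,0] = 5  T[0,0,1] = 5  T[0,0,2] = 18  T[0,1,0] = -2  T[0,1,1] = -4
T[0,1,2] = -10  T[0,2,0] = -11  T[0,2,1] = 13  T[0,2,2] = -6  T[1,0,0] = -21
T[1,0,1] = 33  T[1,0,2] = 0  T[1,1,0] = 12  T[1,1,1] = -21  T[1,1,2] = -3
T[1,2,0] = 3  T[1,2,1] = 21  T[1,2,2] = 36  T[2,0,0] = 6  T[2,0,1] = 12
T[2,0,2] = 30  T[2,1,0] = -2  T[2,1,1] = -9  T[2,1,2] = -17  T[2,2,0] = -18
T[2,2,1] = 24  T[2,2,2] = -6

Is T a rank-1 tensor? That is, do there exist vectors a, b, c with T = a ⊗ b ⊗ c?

No

The mode-3 unfolding of T (rows indexed by k, columns by (i,j) = (0,0), (0,1), (0,2), (1,0), (1,1), (1,2), (2,0), (2,1), (2,2)) is [[5, -2, -11, -21, 12, 3, 6, -2, -18], [5, -4, 13, 33, -21, 21, 12, -9, 24], [18, -10, -6, 0, -3, 36, 30, -17, -6]].
There the 2×2 minor on rows k ∈ {0, 1}, columns (i,j) ∈ {(0,0), (0,1)} is det [[5, -2], [5, -4]] = -10 ≠ 0, so this unfolding has rank ≥ 2; CP rank is at least every unfolding rank, so rank(T) ≥ 2.
In particular rank(T) ≥ 2 > 1, so T is not rank-1.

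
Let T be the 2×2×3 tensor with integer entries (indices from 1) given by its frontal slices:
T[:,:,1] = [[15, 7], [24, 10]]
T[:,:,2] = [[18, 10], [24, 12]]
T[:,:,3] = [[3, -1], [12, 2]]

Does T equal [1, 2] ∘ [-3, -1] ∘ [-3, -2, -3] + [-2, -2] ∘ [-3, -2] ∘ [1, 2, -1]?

Reconstruct entrywise from the claimed factors. For example, T[2,1,1] = 24 and Σₗ aₗ[2]bₗ[1]cₗ[1] = (2)·(-3)·(-3) + (-2)·(-3)·(1) = 24; checking all 12 entries, every one matches. The claim holds.

Yes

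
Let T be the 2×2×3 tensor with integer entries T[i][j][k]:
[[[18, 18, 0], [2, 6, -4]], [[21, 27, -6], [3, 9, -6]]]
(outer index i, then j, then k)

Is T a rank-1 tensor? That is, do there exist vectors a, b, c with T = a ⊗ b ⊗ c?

The mode-3 unfolding of T (rows indexed by k, columns by (i,j) = (0,0), (0,1), (1,0), (1,1)) is [[18, 2, 21, 3], [18, 6, 27, 9], [0, -4, -6, -6]].
There the 2×2 minor on rows k ∈ {0, 1}, columns (i,j) ∈ {(0,0), (0,1)} is det [[18, 2], [18, 6]] = 72 ≠ 0, so this unfolding has rank ≥ 2; CP rank is at least every unfolding rank, so rank(T) ≥ 2.
In particular rank(T) ≥ 2 > 1, so T is not rank-1.

No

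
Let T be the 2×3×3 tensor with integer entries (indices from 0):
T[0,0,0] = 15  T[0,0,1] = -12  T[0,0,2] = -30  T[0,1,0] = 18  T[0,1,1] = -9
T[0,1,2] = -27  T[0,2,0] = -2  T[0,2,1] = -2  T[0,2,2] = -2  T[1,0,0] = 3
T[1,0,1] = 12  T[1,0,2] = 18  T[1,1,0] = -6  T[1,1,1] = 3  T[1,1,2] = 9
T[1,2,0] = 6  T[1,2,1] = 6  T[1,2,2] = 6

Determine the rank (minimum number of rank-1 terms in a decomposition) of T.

2

Lower bound: the mode-1 unfolding of T (rows indexed by i, columns by (j,k) = (0,0), (0,1), (0,2), (1,0), (1,1), (1,2), (2,0), (2,1), (2,2)) is [[15, -12, -30, 18, -9, -27, -2, -2, -2], [3, 12, 18, -6, 3, 9, 6, 6, 6]].
There the 2×2 minor on rows i ∈ {0, 1}, columns (j,k) ∈ {(0,0), (0,1)} is det [[15, -12], [3, 12]] = 216 ≠ 0, so this unfolding has rank ≥ 2; CP rank is at least every unfolding rank, so rank(T) ≥ 2. (This is only a lower bound: in general the CP rank may exceed every unfolding rank, so we still need to exhibit 2 rank-1 terms summing to T.)
Upper bound — finding two terms. Write S_k = T[:,:,k] for the frontal slices: S₀ = [[15, 18, -2], [3, -6, 6]], S₁ = [[-12, -9, -2], [12, 3, 6]], S₂ = [[-30, -27, -2], [18, 9, 6]].
If T = a₁ ⊗ b₁ ⊗ c₁ + a₂ ⊗ b₂ ⊗ c₂ then each S_k = c₁[k]·a₁b₁ᵀ + c₂[k]·a₂b₂ᵀ. S₀ and S₁ are linearly independent, so a₁b₁ᵀ and a₂b₂ᵀ must span the same plane of matrices: they are the rank-1 matrices of the form x·S₀ + y·S₁.
The 2×2 minor of x·S₀ + y·S₁ on rows {0,1}, columns {0,1} is −144·x² − 72·xy + 72·y² = (-72)·(2·x − y)(x + y), vanishing at (x:y) = (1:2) and (1:-1).
M₁ = S₀ + 2·S₁ = [[-9, 0, -6], [27, 0, 18]] = (-3)·[1, -3][3, 0, 2]ᵀ and M₂ = S₀ − S₁ = [[27, 27, 0], [-9, -9, 0]] = 9·[3, -1][1, 1, 0]ᵀ, so take a₁ = [1, -3], b₁ = [3, 0, 2], a₂ = [3, -1], b₂ = [1, 1, 0].
Each slice is an integer combination of E₁ = a₁b₁ᵀ and E₂ = a₂b₂ᵀ: S₀ = −E₁ + 6·E₂, S₁ = −E₁ − 3·E₂, S₂ = −E₁ − 9·E₂; reading off coefficients, c₁ = [-1, -1, -1] and c₂ = [6, -3, -9].
Hence T = [1, -3] ⊗ [3, 0, 2] ⊗ [-1, -1, -1] + [3, -1] ⊗ [1, 1, 0] ⊗ [6, -3, -9], so rank(T) ≤ 2.
These bounds meet, so rank(T) = 2.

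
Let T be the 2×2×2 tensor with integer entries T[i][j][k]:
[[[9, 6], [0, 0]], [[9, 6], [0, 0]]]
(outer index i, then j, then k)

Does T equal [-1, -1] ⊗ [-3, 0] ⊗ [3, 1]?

Reconstruct entry (0,0,1) from the claimed factors: Σₗ aₗ[0]bₗ[0]cₗ[1] = (-1)·(-3)·(1) = 3, but T[0,0,1] = 6. The claim is false.

No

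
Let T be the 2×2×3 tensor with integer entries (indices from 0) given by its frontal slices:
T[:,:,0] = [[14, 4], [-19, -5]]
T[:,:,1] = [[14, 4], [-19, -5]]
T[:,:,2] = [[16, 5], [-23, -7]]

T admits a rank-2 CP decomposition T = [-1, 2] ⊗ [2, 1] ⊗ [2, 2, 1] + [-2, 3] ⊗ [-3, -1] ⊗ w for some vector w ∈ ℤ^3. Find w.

w = [3, 3, 3]

Subtract the known terms from T to get the rank-1 residual R = [-2, 3] ⊗ [-3, -1] ⊗ w, so R[i,j,k] = a[i]·b[j]·w[k]. Pick indices with nonzero a[0]·b[0] = (-2)·(-3) = 6. Only the fibre through (0,0,·) is needed: R[0,0,:] = T[0,0,:] − Σₗ aₗ[0]bₗ[0]cₗ = [14, 14, 16] − (-1)·(2)·[2, 2, 1] = [18, 18, 18]. Then w[k] = R[0,0,k] / 6 for each k, giving w = [18, 18, 18] / 6 = [3, 3, 3].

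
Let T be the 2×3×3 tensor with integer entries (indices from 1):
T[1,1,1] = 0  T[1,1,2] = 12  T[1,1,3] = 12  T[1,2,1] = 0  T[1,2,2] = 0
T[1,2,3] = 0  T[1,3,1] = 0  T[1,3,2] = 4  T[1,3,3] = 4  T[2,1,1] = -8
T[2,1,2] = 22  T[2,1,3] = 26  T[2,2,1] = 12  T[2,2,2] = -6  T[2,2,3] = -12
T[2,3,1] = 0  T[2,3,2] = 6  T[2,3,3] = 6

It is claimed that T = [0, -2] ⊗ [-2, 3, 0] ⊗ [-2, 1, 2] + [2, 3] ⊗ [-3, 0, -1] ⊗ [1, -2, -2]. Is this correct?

No

Reconstruct entry (1,1,1) from the claimed factors: Σₗ aₗ[1]bₗ[1]cₗ[1] = (0)·(-2)·(-2) + (2)·(-3)·(1) = -6, but T[1,1,1] = 0. The claim is false.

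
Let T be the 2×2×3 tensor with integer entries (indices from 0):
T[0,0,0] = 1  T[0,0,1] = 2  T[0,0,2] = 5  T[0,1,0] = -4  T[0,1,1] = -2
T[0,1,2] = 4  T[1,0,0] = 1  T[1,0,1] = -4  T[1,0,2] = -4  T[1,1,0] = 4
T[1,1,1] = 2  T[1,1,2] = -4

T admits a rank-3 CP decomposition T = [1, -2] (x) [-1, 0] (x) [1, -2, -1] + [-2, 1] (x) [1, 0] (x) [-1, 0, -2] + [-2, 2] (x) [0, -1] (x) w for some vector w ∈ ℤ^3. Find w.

Subtract the known terms from T to get the rank-1 residual R = [-2, 2] (x) [0, -1] (x) w, so R[i,j,k] = a[i]·b[j]·w[k]. Pick indices with nonzero a[0]·b[1] = (-2)·(-1) = 2. Only the fibre through (0,1,·) is needed: R[0,1,:] = T[0,1,:] − Σₗ aₗ[0]bₗ[1]cₗ = [-4, -2, 4] − (1)·(0)·[1, -2, -1] − (-2)·(0)·[-1, 0, -2] = [-4, -2, 4]. Then w[k] = R[0,1,k] / 2 for each k, giving w = [-4, -2, 4] / 2 = [-2, -1, 2].

w = [-2, -1, 2]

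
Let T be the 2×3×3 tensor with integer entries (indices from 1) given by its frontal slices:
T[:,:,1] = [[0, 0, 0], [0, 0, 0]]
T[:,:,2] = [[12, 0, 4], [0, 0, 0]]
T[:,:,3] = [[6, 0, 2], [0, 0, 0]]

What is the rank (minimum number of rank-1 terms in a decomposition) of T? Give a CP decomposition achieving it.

rank(T) = 1

Lower bound: T ≠ 0 (e.g. T[1,1,2] = 12), so rank(T) ≥ 1.
Upper bound: the mode-1 fibre T[:,1,2] = [12, 0] gives a = [1, 0] (primitive direction); the mode-2 fibre T[1,:,2] = [12, 0, 4] gives b = [3, 0, 1]; then c[k] = T[1,1,k] / (a[1]·b[1]) = [0, 12, 6] / 3 = [0, 4, 2].
Expanding [1, 0] ⊗ [3, 0, 1] ⊗ [0, 4, 2] reproduces all 18 entries of T, so T = [1, 0] ⊗ [3, 0, 1] ⊗ [0, 4, 2] and rank(T) ≤ 1.
These bounds meet, so rank(T) = 1.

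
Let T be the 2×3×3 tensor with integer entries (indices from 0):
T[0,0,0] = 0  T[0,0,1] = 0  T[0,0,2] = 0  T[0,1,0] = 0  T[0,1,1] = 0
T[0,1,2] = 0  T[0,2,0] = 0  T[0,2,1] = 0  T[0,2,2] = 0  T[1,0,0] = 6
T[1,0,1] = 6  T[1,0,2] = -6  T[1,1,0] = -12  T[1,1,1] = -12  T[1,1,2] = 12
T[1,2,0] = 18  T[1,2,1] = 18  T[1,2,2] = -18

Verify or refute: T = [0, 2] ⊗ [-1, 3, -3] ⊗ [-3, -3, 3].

No

Reconstruct entry (1,1,0) from the claimed factors: Σₗ aₗ[1]bₗ[1]cₗ[0] = (2)·(3)·(-3) = -18, but T[1,1,0] = -12. The claim is false.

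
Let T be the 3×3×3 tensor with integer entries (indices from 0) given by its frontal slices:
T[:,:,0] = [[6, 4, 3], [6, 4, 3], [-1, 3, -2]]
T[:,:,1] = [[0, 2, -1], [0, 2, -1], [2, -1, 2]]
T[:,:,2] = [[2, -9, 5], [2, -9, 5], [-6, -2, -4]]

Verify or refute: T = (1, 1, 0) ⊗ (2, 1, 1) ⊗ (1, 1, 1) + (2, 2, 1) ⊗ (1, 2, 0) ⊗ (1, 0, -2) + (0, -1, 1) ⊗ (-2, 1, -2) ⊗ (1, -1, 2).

Reconstruct entry (0,0,0) from the claimed factors: Σₗ aₗ[0]bₗ[0]cₗ[0] = (1)·(2)·(1) + (2)·(1)·(1) + (0)·(-2)·(1) = 4, but T[0,0,0] = 6. The claim is false.

No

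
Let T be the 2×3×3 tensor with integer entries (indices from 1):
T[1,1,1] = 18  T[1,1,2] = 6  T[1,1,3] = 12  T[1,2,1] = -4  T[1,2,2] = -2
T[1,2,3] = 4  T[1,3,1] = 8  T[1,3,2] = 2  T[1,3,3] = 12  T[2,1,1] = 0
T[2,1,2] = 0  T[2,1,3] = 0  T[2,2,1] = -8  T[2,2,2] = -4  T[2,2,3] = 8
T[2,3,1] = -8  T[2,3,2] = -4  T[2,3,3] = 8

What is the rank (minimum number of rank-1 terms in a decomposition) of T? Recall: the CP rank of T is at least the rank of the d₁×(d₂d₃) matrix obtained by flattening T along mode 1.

Lower bound: the mode-1 unfolding of T (rows indexed by i, columns by (j,k) = (1,1), (1,2), (1,3), (2,1), (2,2), (2,3), (3,1), (3,2), (3,3)) is [[18, 6, 12, -4, -2, 4, 8, 2, 12], [0, 0, 0, -8, -4, 8, -8, -4, 8]].
There the 2×2 minor on rows i ∈ {1, 2}, columns (j,k) ∈ {(1,1), (2,1)} is det [[18, -4], [0, -8]] = -144 ≠ 0, so this unfolding has rank ≥ 2; CP rank is at least every unfolding rank, so rank(T) ≥ 2. (Flattening ranks never certify an upper bound on CP rank; for that we must actually write T with 2 rank-1 terms.)
Upper bound — finding two terms. Write S_k = T[:,:,k] for the frontal slices: S₁ = [[18, -4, 8], [0, -8, -8]], S₂ = [[6, -2, 2], [0, -4, -4]], S₃ = [[12, 4, 12], [0, 8, 8]].
If T = a₁ ⊗ b₁ ⊗ c₁ + a₂ ⊗ b₂ ⊗ c₂ then each S_k = c₁[k]·a₁b₁ᵀ + c₂[k]·a₂b₂ᵀ. S₁ and S₂ are linearly independent, so a₁b₁ᵀ and a₂b₂ᵀ must span the same plane of matrices: they are the rank-1 matrices of the form x·S₁ + y·S₂.
The 2×2 minor of x·S₁ + y·S₂ on rows {1,2}, columns {1,2} is −144·x² − 120·xy − 24·y² = (-24)·(2·x + y)(3·x + y), vanishing at (x:y) = (1:-2) and (1:-3).
M₁ = S₁ − 2·S₂ = [[6, 0, 4], [0, 0, 0]] = 2·[1, 0][3, 0, 2]ᵀ and M₂ = S₁ − 3·S₂ = [[0, 2, 2], [0, 4, 4]] = 2·[1, 2][0, 1, 1]ᵀ, so take a₁ = [1, 0], b₁ = [3, 0, 2], a₂ = [1, 2], b₂ = [0, 1, 1].
Each slice is an integer combination of E₁ = a₁b₁ᵀ and E₂ = a₂b₂ᵀ: S₁ = 6·E₁ − 4·E₂, S₂ = 2·E₁ − 2·E₂, S₃ = 4·E₁ + 4·E₂; reading off coefficients, c₁ = [6, 2, 4] and c₂ = [-4, -2, 4].
Hence T = [1, 0] ⊗ [3, 0, 2] ⊗ [6, 2, 4] + [1, 2] ⊗ [0, 1, 1] ⊗ [-4, -2, 4], so rank(T) ≤ 2.
These bounds meet, so rank(T) = 2.
Check entry T[2,1,3] = 0: (0)·(3)·(4) + (2)·(0)·(4) = 0.

2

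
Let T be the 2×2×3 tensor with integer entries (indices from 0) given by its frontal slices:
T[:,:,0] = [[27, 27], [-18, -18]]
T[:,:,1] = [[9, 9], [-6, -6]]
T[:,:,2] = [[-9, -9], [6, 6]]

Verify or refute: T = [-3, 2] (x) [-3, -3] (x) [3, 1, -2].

No

Reconstruct entry (0,0,2) from the claimed factors: Σₗ aₗ[0]bₗ[0]cₗ[2] = (-3)·(-3)·(-2) = -18, but T[0,0,2] = -9. The claim is false.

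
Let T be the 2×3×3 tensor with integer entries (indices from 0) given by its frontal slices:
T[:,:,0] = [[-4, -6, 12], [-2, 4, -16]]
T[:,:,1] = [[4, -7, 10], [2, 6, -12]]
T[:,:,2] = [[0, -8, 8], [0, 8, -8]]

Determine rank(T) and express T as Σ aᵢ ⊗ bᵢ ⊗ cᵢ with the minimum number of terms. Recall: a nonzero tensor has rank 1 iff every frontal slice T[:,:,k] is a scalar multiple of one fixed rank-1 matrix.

rank(T) = 3

Lower bound: the mode-3 unfolding of T (rows indexed by k, columns by (i,j) = (0,0), (0,1), (0,2), (1,0), (1,1), (1,2)) is [[-4, -6, 12, -2, 4, -16], [4, -7, 10, 2, 6, -12], [0, -8, 8, 0, 8, -8]].
There the 3×3 minor on rows k ∈ {0, 1, 2}, columns (i,j) ∈ {(0,0), (0,1), (0,2)} is det [[-4, -6, 12], [4, -7, 10], [0, -8, 8]] = -288 ≠ 0, so this unfolding has rank ≥ 3; CP rank is at least every unfolding rank, so rank(T) ≥ 3. (Unfolding ranks only ever bound the CP rank from below — rank(T) can be strictly larger than all of them — so the matching upper bound has to come from an explicit 3-term decomposition.)
Upper bound: T is a sum of 3 rank-1 terms, T = (1, -2) ⊗ (0, 1, 2) ⊗ (2, 1, 0) + (1, -1) ⊗ (0, 1, -1) ⊗ (-8, -8, -8) + (2, 1) ⊗ (1, 0, 0) ⊗ (-2, 2, 0) (one valid choice — decompositions are not unique — normalised so each a, b is primitive with positive first nonzero entry; check it by expanding all entries), so rank(T) ≤ 3.
These bounds meet, so rank(T) = 3.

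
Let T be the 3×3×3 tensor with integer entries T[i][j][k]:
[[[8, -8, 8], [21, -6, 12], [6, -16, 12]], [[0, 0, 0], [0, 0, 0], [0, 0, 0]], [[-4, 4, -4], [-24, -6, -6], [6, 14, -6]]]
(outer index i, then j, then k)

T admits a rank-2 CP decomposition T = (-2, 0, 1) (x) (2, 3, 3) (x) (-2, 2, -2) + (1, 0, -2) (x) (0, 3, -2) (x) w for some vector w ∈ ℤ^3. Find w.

Subtract the known terms from T to get the rank-1 residual R = (1, 0, -2) (x) (0, 3, -2) (x) w, so R[i,j,k] = a[i]·b[j]·w[k]. Pick indices with nonzero a[0]·b[1] = (1)·(3) = 3. Only the fibre through (0,1,·) is needed: R[0,1,:] = T[0,1,:] − Σₗ aₗ[0]bₗ[1]cₗ = [21, -6, 12] − (-2)·(3)·(-2, 2, -2) = [9, 6, 0]. Then w[k] = R[0,1,k] / 3 for each k, giving w = [9, 6, 0] / 3 = (3, 2, 0).

w = (3, 2, 0)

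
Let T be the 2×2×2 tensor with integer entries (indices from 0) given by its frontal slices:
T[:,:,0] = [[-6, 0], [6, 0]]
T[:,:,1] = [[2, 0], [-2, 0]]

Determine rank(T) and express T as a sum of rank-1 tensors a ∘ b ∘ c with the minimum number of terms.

rank(T) = 1

Lower bound: T ≠ 0 (e.g. T[0,0,0] = -6), so rank(T) ≥ 1.
Upper bound: if T = a ∘ b ∘ c then every fibre of T is a multiple of the corresponding factor, so read the factors off the fibres through the nonzero entry T[0,0,0] = -6.
The mode-1 fibre T[:,0,0] = [-6, 6] gives a = [1, -1] (primitive direction); the mode-2 fibre T[0,:,0] = [-6, 0] gives b = [1, 0]; then c[k] = T[0,0,k] / (a[0]·b[0]) = [-6, 2] / 1 = [-6, 2].
Expanding [1, -1] ∘ [1, 0] ∘ [-6, 2] reproduces all 8 entries of T, so T = [1, -1] ∘ [1, 0] ∘ [-6, 2] and rank(T) ≤ 1.
These bounds meet, so rank(T) = 1.
Check entry T[1,1,1] = 0: (-1)·(0)·(2) = 0.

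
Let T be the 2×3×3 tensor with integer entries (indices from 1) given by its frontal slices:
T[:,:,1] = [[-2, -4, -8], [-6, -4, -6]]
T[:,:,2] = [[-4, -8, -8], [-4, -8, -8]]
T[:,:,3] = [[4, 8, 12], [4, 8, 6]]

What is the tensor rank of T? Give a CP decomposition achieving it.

Lower bound: the mode-2 unfolding of T (rows indexed by j, columns by (i,k) = (1,1), (1,2), (1,3), (2,1), (2,2), (2,3)) is [[-2, -4, 4, -6, -4, 4], [-4, -8, 8, -4, -8, 8], [-8, -8, 12, -6, -8, 6]].
There the 3×3 minor on rows j ∈ {1, 2, 3}, columns (i,k) ∈ {(1,1), (1,2), (2,1)} is det [[-2, -4, -6], [-4, -8, -4], [-8, -8, -6]] = 128 ≠ 0, so this unfolding has rank ≥ 3; CP rank is at least every unfolding rank, so rank(T) ≥ 3. (This is only a lower bound: in general the CP rank may exceed every unfolding rank, so we still need to exhibit 3 rank-1 terms summing to T.)
Upper bound: T is a sum of 3 rank-1 terms, T = (0, 1) ⊗ (1, 0, 1) ⊗ (-4, 0, 0) + (1, 1) ⊗ (1, 2, 2) ⊗ (-2, -4, 4) + (2, -1) ⊗ (0, 0, 1) ⊗ (-2, 0, 2) (written with every a and b primitive with positive leading entry and the scale carried by c; CP decompositions are not unique, and this one is verified by expanding entrywise), so rank(T) ≤ 3.
These bounds meet, so rank(T) = 3.
Check entry T[2,1,2] = -4: (1)·(1)·(0) + (1)·(1)·(-4) + (-1)·(0)·(0) = -4.

rank(T) = 3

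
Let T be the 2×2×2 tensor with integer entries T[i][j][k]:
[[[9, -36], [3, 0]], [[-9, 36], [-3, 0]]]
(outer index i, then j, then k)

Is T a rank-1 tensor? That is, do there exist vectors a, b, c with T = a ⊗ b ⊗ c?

No

The mode-3 unfolding of T (rows indexed by k, columns by (i,j) = (0,0), (0,1), (1,0), (1,1)) is [[9, 3, -9, -3], [-36, 0, 36, 0]].
There the 2×2 minor on rows k ∈ {0, 1}, columns (i,j) ∈ {(0,0), (0,1)} is det [[9, 3], [-36, 0]] = 108 ≠ 0, so this unfolding has rank ≥ 2; CP rank is at least every unfolding rank, so rank(T) ≥ 2.
In particular rank(T) ≥ 2 > 1, so T is not rank-1.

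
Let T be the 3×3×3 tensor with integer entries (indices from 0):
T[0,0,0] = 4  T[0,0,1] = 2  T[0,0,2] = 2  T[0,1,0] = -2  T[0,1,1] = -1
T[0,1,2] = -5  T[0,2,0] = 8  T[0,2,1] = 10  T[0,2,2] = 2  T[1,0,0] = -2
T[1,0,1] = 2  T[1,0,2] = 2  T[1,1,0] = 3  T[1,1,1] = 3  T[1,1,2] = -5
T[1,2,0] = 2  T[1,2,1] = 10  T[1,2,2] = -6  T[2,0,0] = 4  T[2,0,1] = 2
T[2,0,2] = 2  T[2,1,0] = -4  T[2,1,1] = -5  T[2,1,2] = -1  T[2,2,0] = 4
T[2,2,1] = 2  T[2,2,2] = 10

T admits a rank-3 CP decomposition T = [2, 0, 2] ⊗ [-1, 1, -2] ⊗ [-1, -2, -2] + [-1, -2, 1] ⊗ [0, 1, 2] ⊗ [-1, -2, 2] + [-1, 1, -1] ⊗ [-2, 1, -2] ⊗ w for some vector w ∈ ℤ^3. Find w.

w = [1, -1, -1]

Subtract the known terms from T to get the rank-1 residual R = [-1, 1, -1] ⊗ [-2, 1, -2] ⊗ w, so R[i,j,k] = a[i]·b[j]·w[k]. Pick indices with nonzero a[0]·b[0] = (-1)·(-2) = 2. Only the fibre through (0,0,·) is needed: R[0,0,:] = T[0,0,:] − Σₗ aₗ[0]bₗ[0]cₗ = [4, 2, 2] − (2)·(-1)·[-1, -2, -2] − (-1)·(0)·[-1, -2, 2] = [2, -2, -2]. Then w[k] = R[0,0,k] / 2 for each k, giving w = [2, -2, -2] / 2 = [1, -1, -1].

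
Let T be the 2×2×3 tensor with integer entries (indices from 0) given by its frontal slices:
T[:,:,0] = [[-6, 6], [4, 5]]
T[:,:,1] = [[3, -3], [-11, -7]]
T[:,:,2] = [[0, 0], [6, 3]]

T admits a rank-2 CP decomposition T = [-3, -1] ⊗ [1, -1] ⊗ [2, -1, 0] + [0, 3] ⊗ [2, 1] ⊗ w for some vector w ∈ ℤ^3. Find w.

w = [1, -2, 1]

Subtract the known terms from T to get the rank-1 residual R = [0, 3] ⊗ [2, 1] ⊗ w, so R[i,j,k] = a[i]·b[j]·w[k]. Pick indices with nonzero a[1]·b[0] = (3)·(2) = 6. Only the fibre through (1,0,·) is needed: R[1,0,:] = T[1,0,:] − Σₗ aₗ[1]bₗ[0]cₗ = [4, -11, 6] − (-1)·(1)·[2, -1, 0] = [6, -12, 6]. Then w[k] = R[1,0,k] / 6 for each k, giving w = [6, -12, 6] / 6 = [1, -2, 1].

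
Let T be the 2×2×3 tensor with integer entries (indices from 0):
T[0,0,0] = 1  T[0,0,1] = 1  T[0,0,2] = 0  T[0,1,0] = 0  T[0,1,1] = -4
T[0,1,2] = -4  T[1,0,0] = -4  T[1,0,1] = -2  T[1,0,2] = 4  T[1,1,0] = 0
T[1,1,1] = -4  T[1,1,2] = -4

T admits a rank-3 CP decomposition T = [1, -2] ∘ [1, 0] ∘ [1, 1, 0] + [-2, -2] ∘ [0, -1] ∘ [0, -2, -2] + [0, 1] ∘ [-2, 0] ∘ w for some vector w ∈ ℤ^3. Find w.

w = [1, 0, -2]

Subtract the known terms from T to get the rank-1 residual R = [0, 1] ∘ [-2, 0] ∘ w, so R[i,j,k] = a[i]·b[j]·w[k]. Pick indices with nonzero a[1]·b[0] = (1)·(-2) = -2. Only the fibre through (1,0,·) is needed: R[1,0,:] = T[1,0,:] − Σₗ aₗ[1]bₗ[0]cₗ = [-4, -2, 4] − (-2)·(1)·[1, 1, 0] − (-2)·(0)·[0, -2, -2] = [-2, 0, 4]. Then w[k] = R[1,0,k] / -2 for each k, giving w = [-2, 0, 4] / -2 = [1, 0, -2].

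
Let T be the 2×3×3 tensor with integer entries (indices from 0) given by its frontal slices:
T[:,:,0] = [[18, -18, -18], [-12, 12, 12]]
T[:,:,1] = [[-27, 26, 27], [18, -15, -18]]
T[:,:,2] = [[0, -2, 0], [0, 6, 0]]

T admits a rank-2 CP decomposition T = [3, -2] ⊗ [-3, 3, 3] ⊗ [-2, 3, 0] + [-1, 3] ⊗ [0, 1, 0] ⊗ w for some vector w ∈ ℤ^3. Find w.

Subtract the known terms from T to get the rank-1 residual R = [-1, 3] ⊗ [0, 1, 0] ⊗ w, so R[i,j,k] = a[i]·b[j]·w[k]. Pick indices with nonzero a[0]·b[1] = (-1)·(1) = -1. Only the fibre through (0,1,·) is needed: R[0,1,:] = T[0,1,:] − Σₗ aₗ[0]bₗ[1]cₗ = [-18, 26, -2] − (3)·(3)·[-2, 3, 0] = [0, -1, -2]. Then w[k] = R[0,1,k] / -1 for each k, giving w = [0, -1, -2] / -1 = [0, 1, 2].

w = [0, 1, 2]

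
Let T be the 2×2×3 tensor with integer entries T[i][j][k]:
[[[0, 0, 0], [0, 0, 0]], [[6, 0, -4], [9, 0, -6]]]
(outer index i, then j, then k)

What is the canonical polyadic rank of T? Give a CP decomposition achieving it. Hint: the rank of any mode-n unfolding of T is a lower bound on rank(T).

rank(T) = 1

Lower bound: T ≠ 0 (e.g. T[1,0,0] = 6), so rank(T) ≥ 1.
Upper bound: the mode-1 fibre T[:,0,0] = [0, 6] gives a = [0, 1] (primitive direction); the mode-2 fibre T[1,:,0] = [6, 9] gives b = [2, 3]; then c[k] = T[1,0,k] / (a[1]·b[0]) = [6, 0, -4] / 2 = [3, 0, -2].
Expanding [0, 1] ⊗ [2, 3] ⊗ [3, 0, -2] reproduces all 12 entries of T, so T = [0, 1] ⊗ [2, 3] ⊗ [3, 0, -2] and rank(T) ≤ 1.
These bounds meet, so rank(T) = 1.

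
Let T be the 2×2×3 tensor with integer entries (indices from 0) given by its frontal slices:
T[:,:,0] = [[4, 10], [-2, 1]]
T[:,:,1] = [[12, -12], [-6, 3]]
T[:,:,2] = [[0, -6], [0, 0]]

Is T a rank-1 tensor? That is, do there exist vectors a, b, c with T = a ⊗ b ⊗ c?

The mode-3 unfolding of T (rows indexed by k, columns by (i,j) = (0,0), (0,1), (1,0), (1,1)) is [[4, 10, -2, 1], [12, -12, -6, 3], [0, -6, 0, 0]].
There the 2×2 minor on rows k ∈ {0, 1}, columns (i,j) ∈ {(0,0), (0,1)} is det [[4, 10], [12, -12]] = -168 ≠ 0, so this unfolding has rank ≥ 2; CP rank is at least every unfolding rank, so rank(T) ≥ 2.
In particular rank(T) ≥ 2 > 1, so T is not rank-1.

No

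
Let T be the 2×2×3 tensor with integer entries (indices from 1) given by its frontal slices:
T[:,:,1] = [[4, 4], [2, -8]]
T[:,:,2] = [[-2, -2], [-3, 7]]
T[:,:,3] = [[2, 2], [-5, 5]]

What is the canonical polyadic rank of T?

2

Lower bound: the mode-2 unfolding of T (rows indexed by j, columns by (i,k) = (1,1), (1,2), (1,3), (2,1), (2,2), (2,3)) is [[4, -2, 2, 2, -3, -5], [4, -2, 2, -8, 7, 5]].
There the 2×2 minor on rows j ∈ {1, 2}, columns (i,k) ∈ {(1,1), (2,1)} is det [[4, 2], [4, -8]] = -40 ≠ 0, so this unfolding has rank ≥ 2; CP rank is at least every unfolding rank, so rank(T) ≥ 2. (Unfolding ranks only ever bound the CP rank from below — rank(T) can be strictly larger than all of them — so the matching upper bound has to come from an explicit 2-term decomposition.)
Upper bound — finding two terms. Write S_k = T[:,:,k] for the frontal slices: S₁ = [[4, 4], [2, -8]], S₂ = [[-2, -2], [-3, 7]], S₃ = [[2, 2], [-5, 5]].
If T = a₁ ∘ b₁ ∘ c₁ + a₂ ∘ b₂ ∘ c₂ then each S_k = c₁[k]·a₁b₁ᵀ + c₂[k]·a₂b₂ᵀ. S₁ and S₂ are linearly independent, so a₁b₁ᵀ and a₂b₂ᵀ must span the same plane of matrices: they are the rank-1 matrices of the form x·S₁ + y·S₂.
det(x·S₁ + y·S₂) is −40·x² + 60·xy − 20·y² = (-20)·(2·x − y)(x − y), vanishing at (x:y) = (1:2) and (1:1).
M₁ = S₁ + 2·S₂ = [[0, 0], [-4, 6]] = (-2)·[0, 1][2, -3]ᵀ and M₂ = S₁ + S₂ = [[2, 2], [-1, -1]] = [2, -1][1, 1]ᵀ, so take a₁ = [0, 1], b₁ = [2, -3], a₂ = [2, -1], b₂ = [1, 1].
Each slice is an integer combination of E₁ = a₁b₁ᵀ and E₂ = a₂b₂ᵀ: S₁ = 2·E₁ + 2·E₂, S₂ = −2·E₁ − E₂, S₃ = −2·E₁ + E₂; reading off coefficients, c₁ = [2, -2, -2] and c₂ = [2, -1, 1].
Hence T = [0, 1] ∘ [2, -3] ∘ [2, -2, -2] + [2, -1] ∘ [1, 1] ∘ [2, -1, 1], so rank(T) ≤ 2.
These bounds meet, so rank(T) = 2.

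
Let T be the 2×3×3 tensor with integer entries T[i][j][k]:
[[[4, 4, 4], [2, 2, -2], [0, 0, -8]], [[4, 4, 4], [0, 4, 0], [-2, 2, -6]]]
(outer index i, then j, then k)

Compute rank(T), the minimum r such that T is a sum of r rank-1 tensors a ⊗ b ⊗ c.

Lower bound: the mode-2 unfolding of T (rows indexed by j, columns by (i,k) = (0,0), (0,1), (0,2), (1,0), (1,1), (1,2)) is [[4, 4, 4, 4, 4, 4], [2, 2, -2, 0, 4, 0], [0, 0, -8, -2, 2, -6]].
There the 3×3 minor on rows j ∈ {0, 1, 2}, columns (i,k) ∈ {(0,0), (0,2), (1,0)} is det [[4, 4, 4], [2, -2, 0], [0, -8, -2]] = -32 ≠ 0, so this unfolding has rank ≥ 3; CP rank is at least every unfolding rank, so rank(T) ≥ 3. (This is only a lower bound: in general the CP rank may exceed every unfolding rank, so we still need to exhibit 3 rank-1 terms summing to T.)
Upper bound: T is a sum of 3 rank-1 terms, T = [0, 1] ⊗ [0, 1, 1] ⊗ [-2, 2, 2] + [1, 1] ⊗ [0, 1, 2] ⊗ [2, 2, -2] + [1, 1] ⊗ [1, 0, -1] ⊗ [4, 4, 4] (written with every a and b primitive with positive leading entry and the scale carried by c; CP decompositions are not unique, and this one is verified by expanding entrywise), so rank(T) ≤ 3.
These bounds meet, so rank(T) = 3.
Check entry T[1,0,1] = 4: (1)·(0)·(2) + (1)·(0)·(2) + (1)·(1)·(4) = 4.

3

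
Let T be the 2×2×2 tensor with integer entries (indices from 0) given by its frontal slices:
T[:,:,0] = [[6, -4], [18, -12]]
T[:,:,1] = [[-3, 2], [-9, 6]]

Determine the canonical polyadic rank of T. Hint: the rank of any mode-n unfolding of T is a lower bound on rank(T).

1

Lower bound: T ≠ 0 (e.g. T[0,0,0] = 6), so rank(T) ≥ 1.
Upper bound: if T = a ⊗ b ⊗ c then every fibre of T is a multiple of the corresponding factor, so read the factors off the fibres through the nonzero entry T[0,0,0] = 6.
The mode-1 fibre T[:,0,0] = [6, 18] gives a = [1, 3] (primitive direction); the mode-2 fibre T[0,:,0] = [6, -4] gives b = [3, -2]; then c[k] = T[0,0,k] / (a[0]·b[0]) = [6, -3] / 3 = [2, -1].
Expanding [1, 3] ⊗ [3, -2] ⊗ [2, -1] reproduces all 8 entries of T, so T = [1, 3] ⊗ [3, -2] ⊗ [2, -1] and rank(T) ≤ 1.
These bounds meet, so rank(T) = 1.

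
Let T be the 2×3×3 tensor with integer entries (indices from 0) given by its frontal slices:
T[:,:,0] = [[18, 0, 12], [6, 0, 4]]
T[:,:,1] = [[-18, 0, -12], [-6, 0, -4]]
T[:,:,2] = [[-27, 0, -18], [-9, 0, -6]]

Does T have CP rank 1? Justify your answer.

Yes

If T = a ⊗ b ⊗ c then every fibre of T is a multiple of the corresponding factor, so read the factors off the fibres through the nonzero entry T[0,0,0] = 18.
The mode-1 fibre T[:,0,0] = [18, 6] gives a = [3, 1] (primitive direction); the mode-2 fibre T[0,:,0] = [18, 0, 12] gives b = [3, 0, 2]; then c[k] = T[0,0,k] / (a[0]·b[0]) = [18, -18, -27] / 9 = [2, -2, -3].
Expanding [3, 1] ⊗ [3, 0, 2] ⊗ [2, -2, -3] reproduces all 18 entries of T, so T = [3, 1] ⊗ [3, 0, 2] ⊗ [2, -2, -3] and rank(T) ≤ 1.
Equivalently every frontal slice T[:,:,k] is c[k] times the rank-1 matrix [3, 1] ⊗ [3, 0, 2]. So T has rank 1 (it is nonzero).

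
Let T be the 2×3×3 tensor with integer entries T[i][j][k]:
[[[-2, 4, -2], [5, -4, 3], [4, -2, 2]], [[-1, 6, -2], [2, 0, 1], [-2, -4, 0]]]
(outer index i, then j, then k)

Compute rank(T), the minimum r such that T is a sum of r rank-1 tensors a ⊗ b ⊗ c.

Lower bound: the mode-2 unfolding of T (rows indexed by j, columns by (i,k) = (0,0), (0,1), (0,2), (1,0), (1,1), (1,2)) is [[-2, 4, -2, -1, 6, -2], [5, -4, 3, 2, 0, 1], [4, -2, 2, -2, -4, 0]].
There the 3×3 minor on rows j ∈ {0, 1, 2}, columns (i,k) ∈ {(0,0), (0,1), (1,0)} is det [[-2, 4, -1], [5, -4, 2], [4, -2, -2]] = 42 ≠ 0, so this unfolding has rank ≥ 3; CP rank is at least every unfolding rank, so rank(T) ≥ 3. (This is only a lower bound: in general the CP rank may exceed every unfolding rank, so we still need to exhibit 3 rank-1 terms summing to T.)
Upper bound: T is a sum of 3 rank-1 terms, T = [0, 1] ⊗ [1, 1, -2] ⊗ [1, 2, 0] + [1, 0] ⊗ [0, 1, 1] ⊗ [4, -2, 2] + [1, 1] ⊗ [2, -1, 0] ⊗ [-1, 2, -1] (one valid choice — decompositions are not unique — normalised so each a, b is primitive with positive first nonzero entry; check it by expanding all entries), so rank(T) ≤ 3.
These bounds meet, so rank(T) = 3.
Check entry T[1,0,1] = 6: (1)·(1)·(2) + (0)·(0)·(-2) + (1)·(2)·(2) = 6.

3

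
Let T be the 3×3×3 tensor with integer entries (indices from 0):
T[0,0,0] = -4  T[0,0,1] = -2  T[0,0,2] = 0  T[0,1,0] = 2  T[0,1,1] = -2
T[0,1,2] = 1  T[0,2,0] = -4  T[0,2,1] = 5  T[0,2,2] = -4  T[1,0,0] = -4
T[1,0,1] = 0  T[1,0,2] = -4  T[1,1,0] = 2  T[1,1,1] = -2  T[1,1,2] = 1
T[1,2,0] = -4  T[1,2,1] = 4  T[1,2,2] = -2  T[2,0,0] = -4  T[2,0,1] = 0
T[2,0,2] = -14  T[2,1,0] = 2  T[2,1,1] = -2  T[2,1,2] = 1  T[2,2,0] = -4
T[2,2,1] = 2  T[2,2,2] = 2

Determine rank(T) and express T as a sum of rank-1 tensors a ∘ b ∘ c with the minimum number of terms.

Lower bound: in the mode-3 unfolding of T (rows indexed by k, columns by (i,j)) the 3×3 minor on rows k ∈ {0, 1, 2}, columns (i,j) ∈ {(0,0), (0,1), (0,2)} is det [[-4, 2, -4], [-2, -2, 5], [0, 1, -4]] = -20 ≠ 0, so that unfolding has rank ≥ 3 and hence rank(T) ≥ 3 (CP rank is at least every unfolding rank, though it can be larger).
Upper bound: T is a sum of 3 rank-1 terms, T = (1, 0, -2) ∘ (2, 0, -1) ∘ (0, -1, 2) + (1, 1, 1) ∘ (2, -1, 2) ∘ (-2, 2, -1) + (1, 1, 2) ∘ (1, 0, 0) ∘ (0, -4, -2) (one valid choice — decompositions are not unique — normalised so each a, b is primitive with positive first nonzero entry; check it by expanding all entries), so rank(T) ≤ 3.
These bounds meet, so rank(T) = 3.

rank(T) = 3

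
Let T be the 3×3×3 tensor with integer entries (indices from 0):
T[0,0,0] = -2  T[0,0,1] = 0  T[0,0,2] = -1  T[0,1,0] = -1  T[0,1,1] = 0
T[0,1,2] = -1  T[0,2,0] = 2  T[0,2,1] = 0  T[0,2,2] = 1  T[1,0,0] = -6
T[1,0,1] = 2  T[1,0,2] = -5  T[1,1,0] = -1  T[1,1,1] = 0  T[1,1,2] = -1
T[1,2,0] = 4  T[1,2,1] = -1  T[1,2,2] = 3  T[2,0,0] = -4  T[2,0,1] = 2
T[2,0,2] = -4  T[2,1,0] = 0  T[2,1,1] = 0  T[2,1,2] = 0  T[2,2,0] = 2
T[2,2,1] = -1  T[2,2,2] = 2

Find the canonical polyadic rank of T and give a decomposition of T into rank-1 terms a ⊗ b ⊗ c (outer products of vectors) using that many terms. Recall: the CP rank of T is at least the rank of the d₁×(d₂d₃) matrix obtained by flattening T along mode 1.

rank(T) = 3

Lower bound: the mode-3 unfolding of T (rows indexed by k, columns by (i,j) = (0,0), (0,1), (0,2), (1,0), (1,1), (1,2), (2,0), (2,1), (2,2)) is [[-2, -1, 2, -6, -1, 4, -4, 0, 2], [0, 0, 0, 2, 0, -1, 2, 0, -1], [-1, -1, 1, -5, -1, 3, -4, 0, 2]].
There the 3×3 minor on rows k ∈ {0, 1, 2}, columns (i,j) ∈ {(0,0), (0,1), (1,0)} is det [[-2, -1, -6], [0, 0, 2], [-1, -1, -5]] = -2 ≠ 0, so this unfolding has rank ≥ 3; CP rank is at least every unfolding rank, so rank(T) ≥ 3. (Flattening ranks never certify an upper bound on CP rank; for that we must actually write T with 3 rank-1 terms.)
Upper bound: T is a sum of 3 rank-1 terms, T = [0, 1, 1] ⊗ [2, 0, -1] ⊗ [-2, 1, -2] + [1, 1, 0] ⊗ [1, 1, -1] ⊗ [0, 0, -1] + [1, 1, 0] ⊗ [2, 1, -2] ⊗ [-1, 0, 0] (one valid choice — decompositions are not unique — normalised so each a, b is primitive with positive first nonzero entry; check it by expanding all entries), so rank(T) ≤ 3.
These bounds meet, so rank(T) = 3.
Check entry T[2,0,2] = -4: (1)·(2)·(-2) + (0)·(1)·(-1) + (0)·(2)·(0) = -4.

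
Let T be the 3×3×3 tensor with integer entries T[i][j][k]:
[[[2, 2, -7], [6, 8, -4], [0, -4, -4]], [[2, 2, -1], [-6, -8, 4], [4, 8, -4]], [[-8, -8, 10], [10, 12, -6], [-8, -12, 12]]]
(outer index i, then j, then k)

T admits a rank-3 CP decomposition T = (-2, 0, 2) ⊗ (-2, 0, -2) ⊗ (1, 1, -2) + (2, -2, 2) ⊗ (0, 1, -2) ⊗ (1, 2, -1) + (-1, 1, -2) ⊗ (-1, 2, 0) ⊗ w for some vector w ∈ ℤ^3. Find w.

Subtract the known terms from T to get the rank-1 residual R = (-1, 1, -2) ⊗ (-1, 2, 0) ⊗ w, so R[i,j,k] = a[i]·b[j]·w[k]. Pick indices with nonzero a[0]·b[0] = (-1)·(-1) = 1. Only the fibre through (0,0,·) is needed: R[0,0,:] = T[0,0,:] − Σₗ aₗ[0]bₗ[0]cₗ = [2, 2, -7] − (-2)·(-2)·(1, 1, -2) − (2)·(0)·(1, 2, -1) = [-2, -2, 1]. Then w[k] = R[0,0,k] / 1 for each k, giving w = [-2, -2, 1] / 1 = (-2, -2, 1).

w = (-2, -2, 1)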